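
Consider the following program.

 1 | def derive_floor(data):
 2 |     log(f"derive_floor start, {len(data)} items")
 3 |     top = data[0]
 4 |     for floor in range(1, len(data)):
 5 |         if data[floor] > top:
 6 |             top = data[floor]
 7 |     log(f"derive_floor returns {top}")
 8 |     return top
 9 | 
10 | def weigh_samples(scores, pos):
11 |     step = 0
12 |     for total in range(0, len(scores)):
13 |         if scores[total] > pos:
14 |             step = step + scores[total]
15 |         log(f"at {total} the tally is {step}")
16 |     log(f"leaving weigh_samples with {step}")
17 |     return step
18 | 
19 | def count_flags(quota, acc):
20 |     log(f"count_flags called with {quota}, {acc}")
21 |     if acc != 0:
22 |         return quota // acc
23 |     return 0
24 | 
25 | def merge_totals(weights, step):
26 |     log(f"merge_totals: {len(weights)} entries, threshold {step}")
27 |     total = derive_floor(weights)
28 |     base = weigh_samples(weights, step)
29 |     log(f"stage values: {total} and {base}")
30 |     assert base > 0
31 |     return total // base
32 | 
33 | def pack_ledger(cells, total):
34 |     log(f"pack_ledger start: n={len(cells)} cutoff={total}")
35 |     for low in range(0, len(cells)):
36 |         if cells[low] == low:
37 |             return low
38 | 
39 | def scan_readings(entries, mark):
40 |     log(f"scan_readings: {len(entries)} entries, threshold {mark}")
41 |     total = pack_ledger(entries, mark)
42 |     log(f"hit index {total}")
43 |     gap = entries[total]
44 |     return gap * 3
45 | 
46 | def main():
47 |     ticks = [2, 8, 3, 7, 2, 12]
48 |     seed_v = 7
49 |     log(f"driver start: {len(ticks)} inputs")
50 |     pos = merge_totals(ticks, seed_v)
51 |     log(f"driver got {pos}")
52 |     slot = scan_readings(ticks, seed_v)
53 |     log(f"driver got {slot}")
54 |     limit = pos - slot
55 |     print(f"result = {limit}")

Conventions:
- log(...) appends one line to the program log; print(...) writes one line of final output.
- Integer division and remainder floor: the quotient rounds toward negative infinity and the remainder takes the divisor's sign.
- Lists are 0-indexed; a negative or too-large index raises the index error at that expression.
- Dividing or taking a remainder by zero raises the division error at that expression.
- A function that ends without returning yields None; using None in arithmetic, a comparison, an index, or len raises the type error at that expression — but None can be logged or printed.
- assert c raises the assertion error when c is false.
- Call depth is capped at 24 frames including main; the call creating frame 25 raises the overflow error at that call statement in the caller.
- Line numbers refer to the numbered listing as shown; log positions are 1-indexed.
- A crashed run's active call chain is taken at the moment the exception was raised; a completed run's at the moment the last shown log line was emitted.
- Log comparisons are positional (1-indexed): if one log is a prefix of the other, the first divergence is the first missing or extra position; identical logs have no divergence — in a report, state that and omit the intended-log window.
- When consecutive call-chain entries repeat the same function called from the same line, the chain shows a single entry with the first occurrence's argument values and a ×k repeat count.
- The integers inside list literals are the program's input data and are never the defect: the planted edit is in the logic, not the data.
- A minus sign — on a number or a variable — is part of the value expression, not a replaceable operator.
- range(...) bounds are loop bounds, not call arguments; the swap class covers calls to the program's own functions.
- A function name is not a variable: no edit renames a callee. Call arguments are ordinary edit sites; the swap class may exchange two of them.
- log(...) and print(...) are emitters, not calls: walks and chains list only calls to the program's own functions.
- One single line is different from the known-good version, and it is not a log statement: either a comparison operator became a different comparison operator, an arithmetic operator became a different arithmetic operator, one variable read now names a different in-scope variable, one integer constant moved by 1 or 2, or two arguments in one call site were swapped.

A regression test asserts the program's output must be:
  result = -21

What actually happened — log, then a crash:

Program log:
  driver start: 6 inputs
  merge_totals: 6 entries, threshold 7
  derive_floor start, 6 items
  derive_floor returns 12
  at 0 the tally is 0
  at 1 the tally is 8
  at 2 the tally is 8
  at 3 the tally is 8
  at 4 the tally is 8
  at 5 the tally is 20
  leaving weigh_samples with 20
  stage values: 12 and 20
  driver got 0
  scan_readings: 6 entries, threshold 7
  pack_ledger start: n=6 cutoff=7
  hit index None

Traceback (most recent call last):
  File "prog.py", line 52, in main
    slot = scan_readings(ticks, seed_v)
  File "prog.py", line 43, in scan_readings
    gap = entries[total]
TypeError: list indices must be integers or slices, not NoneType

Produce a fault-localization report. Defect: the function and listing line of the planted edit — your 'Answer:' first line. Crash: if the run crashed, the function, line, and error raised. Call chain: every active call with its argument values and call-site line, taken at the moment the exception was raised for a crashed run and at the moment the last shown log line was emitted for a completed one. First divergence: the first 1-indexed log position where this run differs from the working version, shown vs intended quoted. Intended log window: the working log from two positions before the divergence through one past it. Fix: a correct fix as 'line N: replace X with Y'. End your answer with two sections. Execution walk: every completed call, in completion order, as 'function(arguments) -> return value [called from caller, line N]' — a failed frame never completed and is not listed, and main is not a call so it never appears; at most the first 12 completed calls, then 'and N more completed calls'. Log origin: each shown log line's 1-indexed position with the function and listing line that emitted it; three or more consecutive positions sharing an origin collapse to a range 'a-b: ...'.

Answer: the defect is in pack_ledger at line 36.
The tell: Everything matches until log position 16, which reads 'hit index None' in place of 'hit index 3'.
Crash: scan_readings, line 43, TypeError.
Call chain: main -> scan_readings([2, 8, 3, 7, 2, 12], 7) (called at line 52).
First divergence: position 16 — shown 'hit index None', intended 'hit index 3'.
Intended log window:
  14: scan_readings: 6 entries, threshold 7
  15: pack_ledger start: n=6 cutoff=7
  16: hit index 3
  17: driver got 21
Execution walk:
  derive_floor([2, 8, 3, 7, 2, 12]) -> 12  [called from merge_totals, line 27]
  weigh_samples([2, 8, 3, 7, 2, 12], 7) -> 20  [called from merge_totals, line 28]
  merge_totals([2, 8, 3, 7, 2, 12], 7) -> 0  [called from main, line 50]
  pack_ledger([2, 8, 3, 7, 2, 12], 7) -> None  [called from scan_readings, line 41]
Log line origins:
  1 — main, line 49
  2 — merge_totals, line 26
  3 — derive_floor, line 2
  4 — derive_floor, line 7
  5-10 — weigh_samples, line 15
  11 — weigh_samples, line 16
  12 — merge_totals, line 29
  13 — main, line 51
  14 — scan_readings, line 40
  15 — pack_ledger, line 34
  16 — scan_readings, line 42
A correct fix: line 36: replace `cells[low] == low` with `cells[low] == total`.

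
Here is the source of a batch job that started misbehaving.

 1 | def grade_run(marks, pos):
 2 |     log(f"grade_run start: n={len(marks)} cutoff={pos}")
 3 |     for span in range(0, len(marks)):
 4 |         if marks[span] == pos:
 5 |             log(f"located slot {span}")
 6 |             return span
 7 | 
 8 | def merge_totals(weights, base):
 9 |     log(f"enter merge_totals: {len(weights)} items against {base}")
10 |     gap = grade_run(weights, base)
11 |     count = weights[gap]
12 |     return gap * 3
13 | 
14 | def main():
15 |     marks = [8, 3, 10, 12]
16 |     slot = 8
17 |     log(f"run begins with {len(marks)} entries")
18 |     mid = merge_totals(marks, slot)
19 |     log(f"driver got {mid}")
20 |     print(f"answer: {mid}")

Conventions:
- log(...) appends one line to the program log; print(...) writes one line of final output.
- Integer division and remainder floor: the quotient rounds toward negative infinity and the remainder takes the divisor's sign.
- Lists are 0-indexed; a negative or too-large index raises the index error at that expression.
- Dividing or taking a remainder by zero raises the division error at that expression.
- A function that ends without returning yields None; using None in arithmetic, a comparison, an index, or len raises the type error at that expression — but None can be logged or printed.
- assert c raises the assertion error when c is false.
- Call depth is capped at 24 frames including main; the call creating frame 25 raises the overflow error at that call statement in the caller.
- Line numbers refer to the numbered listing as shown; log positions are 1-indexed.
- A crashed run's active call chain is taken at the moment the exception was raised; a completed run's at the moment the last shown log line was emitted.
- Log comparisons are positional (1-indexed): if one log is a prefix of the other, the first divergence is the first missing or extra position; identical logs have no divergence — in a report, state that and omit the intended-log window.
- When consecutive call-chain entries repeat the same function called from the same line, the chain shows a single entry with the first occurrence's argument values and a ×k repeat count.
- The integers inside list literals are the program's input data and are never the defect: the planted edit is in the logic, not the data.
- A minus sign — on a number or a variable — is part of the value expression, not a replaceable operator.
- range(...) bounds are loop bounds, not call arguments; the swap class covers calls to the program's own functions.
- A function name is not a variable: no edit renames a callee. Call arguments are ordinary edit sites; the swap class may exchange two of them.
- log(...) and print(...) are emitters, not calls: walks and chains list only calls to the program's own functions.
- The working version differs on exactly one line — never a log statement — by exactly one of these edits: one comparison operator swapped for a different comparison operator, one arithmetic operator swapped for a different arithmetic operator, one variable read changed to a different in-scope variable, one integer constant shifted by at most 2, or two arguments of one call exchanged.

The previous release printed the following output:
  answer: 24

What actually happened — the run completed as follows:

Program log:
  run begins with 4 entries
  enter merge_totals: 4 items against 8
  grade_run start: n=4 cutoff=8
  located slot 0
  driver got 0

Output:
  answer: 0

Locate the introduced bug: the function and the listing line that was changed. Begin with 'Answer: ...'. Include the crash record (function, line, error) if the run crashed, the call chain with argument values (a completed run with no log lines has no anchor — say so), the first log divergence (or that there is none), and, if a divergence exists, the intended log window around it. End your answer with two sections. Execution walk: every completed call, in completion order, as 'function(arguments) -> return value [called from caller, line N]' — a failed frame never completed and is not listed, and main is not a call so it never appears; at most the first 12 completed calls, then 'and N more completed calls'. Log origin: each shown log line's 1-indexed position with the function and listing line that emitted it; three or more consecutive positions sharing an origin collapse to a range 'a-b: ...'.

Answer: the defect is in merge_totals at line 12.
Key observation: Log line 5 is where behavior first shows: 'driver got 0' appears instead of 'driver got 24'.
Call chain: main.
First divergence: position 5; shown 'driver got 0' vs intended 'driver got 24'.
Intended log window:
  3: grade_run start: n=4 cutoff=8
  4: located slot 0
  5: driver got 24
Execution walk:
  grade_run([8, 3, 10, 12], 8) -> 0  [called from merge_totals, line 10]
  merge_totals([8, 3, 10, 12], 8) -> 0  [called from main, line 18]
Origin of each log line:
  1: logged in main at line 17
  2: logged in merge_totals at line 9
  3: logged in grade_run at line 2
  4: logged in grade_run at line 5
  5: logged in main at line 19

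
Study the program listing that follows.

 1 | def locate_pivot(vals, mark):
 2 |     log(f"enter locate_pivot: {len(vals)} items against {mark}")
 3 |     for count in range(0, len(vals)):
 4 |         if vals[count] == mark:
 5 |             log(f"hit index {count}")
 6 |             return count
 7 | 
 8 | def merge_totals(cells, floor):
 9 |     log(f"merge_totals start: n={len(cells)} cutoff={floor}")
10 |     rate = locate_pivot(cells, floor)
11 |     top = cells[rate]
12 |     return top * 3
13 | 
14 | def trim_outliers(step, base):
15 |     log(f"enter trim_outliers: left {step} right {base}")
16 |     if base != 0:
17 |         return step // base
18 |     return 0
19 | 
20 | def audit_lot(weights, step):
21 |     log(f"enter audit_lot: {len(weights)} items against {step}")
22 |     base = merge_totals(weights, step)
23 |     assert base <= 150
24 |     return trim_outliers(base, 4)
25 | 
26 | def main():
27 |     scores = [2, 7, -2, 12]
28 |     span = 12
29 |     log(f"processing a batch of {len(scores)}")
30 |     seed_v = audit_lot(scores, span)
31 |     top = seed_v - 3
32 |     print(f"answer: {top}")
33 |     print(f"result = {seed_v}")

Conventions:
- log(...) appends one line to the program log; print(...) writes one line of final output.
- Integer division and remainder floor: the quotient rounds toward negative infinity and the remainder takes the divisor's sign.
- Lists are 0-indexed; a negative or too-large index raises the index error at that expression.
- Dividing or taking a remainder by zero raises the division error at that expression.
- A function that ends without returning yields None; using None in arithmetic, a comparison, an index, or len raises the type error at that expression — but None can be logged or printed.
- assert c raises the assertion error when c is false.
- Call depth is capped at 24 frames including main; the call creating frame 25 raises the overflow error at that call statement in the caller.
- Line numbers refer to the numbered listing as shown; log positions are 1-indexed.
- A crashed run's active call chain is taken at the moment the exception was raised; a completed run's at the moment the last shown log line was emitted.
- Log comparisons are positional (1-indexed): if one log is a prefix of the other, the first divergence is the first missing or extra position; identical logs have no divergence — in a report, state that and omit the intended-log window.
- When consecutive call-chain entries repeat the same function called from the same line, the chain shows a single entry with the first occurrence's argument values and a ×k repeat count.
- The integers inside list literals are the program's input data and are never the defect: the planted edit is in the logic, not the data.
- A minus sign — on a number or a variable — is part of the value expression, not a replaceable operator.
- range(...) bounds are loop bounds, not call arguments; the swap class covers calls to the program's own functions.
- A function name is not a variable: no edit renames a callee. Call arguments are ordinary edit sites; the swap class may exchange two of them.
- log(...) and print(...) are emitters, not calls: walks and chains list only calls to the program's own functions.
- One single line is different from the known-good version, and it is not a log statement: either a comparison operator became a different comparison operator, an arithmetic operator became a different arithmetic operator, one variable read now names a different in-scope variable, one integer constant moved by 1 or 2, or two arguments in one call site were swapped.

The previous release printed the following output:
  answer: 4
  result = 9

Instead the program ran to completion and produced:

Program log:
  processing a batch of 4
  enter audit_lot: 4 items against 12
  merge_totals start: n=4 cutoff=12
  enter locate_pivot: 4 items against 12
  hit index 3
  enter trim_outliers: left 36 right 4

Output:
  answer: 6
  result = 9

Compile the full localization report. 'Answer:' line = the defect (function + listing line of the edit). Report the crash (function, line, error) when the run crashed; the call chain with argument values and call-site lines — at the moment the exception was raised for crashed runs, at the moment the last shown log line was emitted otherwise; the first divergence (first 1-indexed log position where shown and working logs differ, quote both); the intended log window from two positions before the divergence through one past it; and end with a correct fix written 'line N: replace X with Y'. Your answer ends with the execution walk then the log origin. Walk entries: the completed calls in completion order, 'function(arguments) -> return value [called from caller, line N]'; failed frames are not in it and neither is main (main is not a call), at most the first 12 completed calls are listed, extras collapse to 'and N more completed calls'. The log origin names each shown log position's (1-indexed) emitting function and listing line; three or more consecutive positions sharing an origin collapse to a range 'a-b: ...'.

Answer: the defect is in main at line 31.
The tell: The two runs log identically and part ways only at the printed values.
Call chain: main -> audit_lot([2, 7, -2, 12], 12) (called at line 30) -> trim_outliers(36, 4) (called at line 24).
First divergence: none — the logs agree in full.
Execution walk:
  locate_pivot([2, 7, -2, 12], 12) -> 3  [called from merge_totals, line 10]
  merge_totals([2, 7, -2, 12], 12) -> 36  [called from audit_lot, line 22]
  trim_outliers(36, 4) -> 9  [called from audit_lot, line 24]
  audit_lot([2, 7, -2, 12], 12) -> 9  [called from main, line 30]
Log origins:
  1: from main, line 29
  2: from audit_lot, line 21
  3: from merge_totals, line 9
  4: from locate_pivot, line 2
  5: from locate_pivot, line 5
  6: from trim_outliers, line 15
A correct fix: line 31: replace `3` with `5`.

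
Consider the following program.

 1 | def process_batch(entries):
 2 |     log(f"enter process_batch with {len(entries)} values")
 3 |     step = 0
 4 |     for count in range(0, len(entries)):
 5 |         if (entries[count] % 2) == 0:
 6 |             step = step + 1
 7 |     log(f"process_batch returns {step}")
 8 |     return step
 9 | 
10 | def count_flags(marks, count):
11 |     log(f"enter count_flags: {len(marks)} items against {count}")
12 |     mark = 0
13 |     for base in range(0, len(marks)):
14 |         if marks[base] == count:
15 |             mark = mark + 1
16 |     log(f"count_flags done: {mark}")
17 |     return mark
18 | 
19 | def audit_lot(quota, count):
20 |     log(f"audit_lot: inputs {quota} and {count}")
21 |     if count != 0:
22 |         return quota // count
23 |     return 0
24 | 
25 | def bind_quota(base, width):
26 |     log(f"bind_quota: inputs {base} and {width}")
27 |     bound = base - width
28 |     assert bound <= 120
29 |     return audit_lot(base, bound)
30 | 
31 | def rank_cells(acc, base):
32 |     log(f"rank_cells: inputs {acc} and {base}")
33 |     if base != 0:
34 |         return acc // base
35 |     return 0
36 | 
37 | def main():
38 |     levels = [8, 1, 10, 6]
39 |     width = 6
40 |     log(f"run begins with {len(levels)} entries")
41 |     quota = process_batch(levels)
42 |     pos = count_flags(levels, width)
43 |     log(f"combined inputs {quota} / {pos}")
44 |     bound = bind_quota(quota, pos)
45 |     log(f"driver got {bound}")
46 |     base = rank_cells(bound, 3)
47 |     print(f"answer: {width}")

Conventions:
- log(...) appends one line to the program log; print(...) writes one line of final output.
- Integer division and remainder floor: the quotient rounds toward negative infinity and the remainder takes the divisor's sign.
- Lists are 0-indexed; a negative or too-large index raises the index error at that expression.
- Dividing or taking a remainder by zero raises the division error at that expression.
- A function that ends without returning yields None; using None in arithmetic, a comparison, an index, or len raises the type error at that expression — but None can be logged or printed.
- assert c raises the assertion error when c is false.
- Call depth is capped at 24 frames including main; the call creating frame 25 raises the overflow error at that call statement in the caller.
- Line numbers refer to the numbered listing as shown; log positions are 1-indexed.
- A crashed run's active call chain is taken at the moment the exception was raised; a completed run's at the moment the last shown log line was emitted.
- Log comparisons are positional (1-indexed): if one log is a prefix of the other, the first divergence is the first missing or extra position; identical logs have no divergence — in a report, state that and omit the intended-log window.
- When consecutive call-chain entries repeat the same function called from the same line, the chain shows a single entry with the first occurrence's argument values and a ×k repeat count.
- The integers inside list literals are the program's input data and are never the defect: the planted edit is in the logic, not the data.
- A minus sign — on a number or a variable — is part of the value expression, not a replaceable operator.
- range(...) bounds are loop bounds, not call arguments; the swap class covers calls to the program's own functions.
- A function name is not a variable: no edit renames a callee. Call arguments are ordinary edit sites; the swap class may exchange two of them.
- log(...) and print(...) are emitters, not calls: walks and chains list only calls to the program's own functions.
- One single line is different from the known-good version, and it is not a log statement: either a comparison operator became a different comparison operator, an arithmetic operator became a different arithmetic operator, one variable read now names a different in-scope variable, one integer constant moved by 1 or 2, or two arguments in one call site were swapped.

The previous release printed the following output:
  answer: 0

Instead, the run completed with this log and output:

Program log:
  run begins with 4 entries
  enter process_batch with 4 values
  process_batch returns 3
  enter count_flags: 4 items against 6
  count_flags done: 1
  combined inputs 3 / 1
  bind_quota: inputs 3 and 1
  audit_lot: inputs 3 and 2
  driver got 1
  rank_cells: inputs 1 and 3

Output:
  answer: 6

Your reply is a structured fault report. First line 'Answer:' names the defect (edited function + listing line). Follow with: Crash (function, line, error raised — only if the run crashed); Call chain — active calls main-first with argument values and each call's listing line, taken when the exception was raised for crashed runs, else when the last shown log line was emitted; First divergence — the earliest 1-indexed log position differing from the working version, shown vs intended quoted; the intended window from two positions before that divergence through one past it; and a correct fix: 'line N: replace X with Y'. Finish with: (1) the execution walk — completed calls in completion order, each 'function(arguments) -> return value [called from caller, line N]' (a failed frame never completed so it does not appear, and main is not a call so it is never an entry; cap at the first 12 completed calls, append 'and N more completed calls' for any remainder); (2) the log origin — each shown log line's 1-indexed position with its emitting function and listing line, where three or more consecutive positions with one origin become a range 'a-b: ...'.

Answer: the defect is in main at line 47.
Core observation: The two runs log identically and part ways only at the printed values.
Call chain: main -> rank_cells(1, 3) (called at line 46).
First divergence: none; the two logs match at every position.
Execution walk:
  process_batch([8, 1, 10, 6]) -> 3  [called from main, line 41]
  count_flags([8, 1, 10, 6], 6) -> 1  [called from main, line 42]
  audit_lot(3, 2) -> 1  [called from bind_quota, line 29]
  bind_quota(3, 1) -> 1  [called from main, line 44]
  rank_cells(1, 3) -> 0  [called from main, line 46]
Log line origins:
  1: emitted by main (line 40)
  2: emitted by process_batch (line 2)
  3: emitted by process_batch (line 7)
  4: emitted by count_flags (line 11)
  5: emitted by count_flags (line 16)
  6: emitted by main (line 43)
  7: emitted by bind_quota (line 26)
  8: emitted by audit_lot (line 20)
  9: emitted by main (line 45)
  10: emitted by rank_cells (line 32)
A correct fix: line 47: replace `width` with `base`.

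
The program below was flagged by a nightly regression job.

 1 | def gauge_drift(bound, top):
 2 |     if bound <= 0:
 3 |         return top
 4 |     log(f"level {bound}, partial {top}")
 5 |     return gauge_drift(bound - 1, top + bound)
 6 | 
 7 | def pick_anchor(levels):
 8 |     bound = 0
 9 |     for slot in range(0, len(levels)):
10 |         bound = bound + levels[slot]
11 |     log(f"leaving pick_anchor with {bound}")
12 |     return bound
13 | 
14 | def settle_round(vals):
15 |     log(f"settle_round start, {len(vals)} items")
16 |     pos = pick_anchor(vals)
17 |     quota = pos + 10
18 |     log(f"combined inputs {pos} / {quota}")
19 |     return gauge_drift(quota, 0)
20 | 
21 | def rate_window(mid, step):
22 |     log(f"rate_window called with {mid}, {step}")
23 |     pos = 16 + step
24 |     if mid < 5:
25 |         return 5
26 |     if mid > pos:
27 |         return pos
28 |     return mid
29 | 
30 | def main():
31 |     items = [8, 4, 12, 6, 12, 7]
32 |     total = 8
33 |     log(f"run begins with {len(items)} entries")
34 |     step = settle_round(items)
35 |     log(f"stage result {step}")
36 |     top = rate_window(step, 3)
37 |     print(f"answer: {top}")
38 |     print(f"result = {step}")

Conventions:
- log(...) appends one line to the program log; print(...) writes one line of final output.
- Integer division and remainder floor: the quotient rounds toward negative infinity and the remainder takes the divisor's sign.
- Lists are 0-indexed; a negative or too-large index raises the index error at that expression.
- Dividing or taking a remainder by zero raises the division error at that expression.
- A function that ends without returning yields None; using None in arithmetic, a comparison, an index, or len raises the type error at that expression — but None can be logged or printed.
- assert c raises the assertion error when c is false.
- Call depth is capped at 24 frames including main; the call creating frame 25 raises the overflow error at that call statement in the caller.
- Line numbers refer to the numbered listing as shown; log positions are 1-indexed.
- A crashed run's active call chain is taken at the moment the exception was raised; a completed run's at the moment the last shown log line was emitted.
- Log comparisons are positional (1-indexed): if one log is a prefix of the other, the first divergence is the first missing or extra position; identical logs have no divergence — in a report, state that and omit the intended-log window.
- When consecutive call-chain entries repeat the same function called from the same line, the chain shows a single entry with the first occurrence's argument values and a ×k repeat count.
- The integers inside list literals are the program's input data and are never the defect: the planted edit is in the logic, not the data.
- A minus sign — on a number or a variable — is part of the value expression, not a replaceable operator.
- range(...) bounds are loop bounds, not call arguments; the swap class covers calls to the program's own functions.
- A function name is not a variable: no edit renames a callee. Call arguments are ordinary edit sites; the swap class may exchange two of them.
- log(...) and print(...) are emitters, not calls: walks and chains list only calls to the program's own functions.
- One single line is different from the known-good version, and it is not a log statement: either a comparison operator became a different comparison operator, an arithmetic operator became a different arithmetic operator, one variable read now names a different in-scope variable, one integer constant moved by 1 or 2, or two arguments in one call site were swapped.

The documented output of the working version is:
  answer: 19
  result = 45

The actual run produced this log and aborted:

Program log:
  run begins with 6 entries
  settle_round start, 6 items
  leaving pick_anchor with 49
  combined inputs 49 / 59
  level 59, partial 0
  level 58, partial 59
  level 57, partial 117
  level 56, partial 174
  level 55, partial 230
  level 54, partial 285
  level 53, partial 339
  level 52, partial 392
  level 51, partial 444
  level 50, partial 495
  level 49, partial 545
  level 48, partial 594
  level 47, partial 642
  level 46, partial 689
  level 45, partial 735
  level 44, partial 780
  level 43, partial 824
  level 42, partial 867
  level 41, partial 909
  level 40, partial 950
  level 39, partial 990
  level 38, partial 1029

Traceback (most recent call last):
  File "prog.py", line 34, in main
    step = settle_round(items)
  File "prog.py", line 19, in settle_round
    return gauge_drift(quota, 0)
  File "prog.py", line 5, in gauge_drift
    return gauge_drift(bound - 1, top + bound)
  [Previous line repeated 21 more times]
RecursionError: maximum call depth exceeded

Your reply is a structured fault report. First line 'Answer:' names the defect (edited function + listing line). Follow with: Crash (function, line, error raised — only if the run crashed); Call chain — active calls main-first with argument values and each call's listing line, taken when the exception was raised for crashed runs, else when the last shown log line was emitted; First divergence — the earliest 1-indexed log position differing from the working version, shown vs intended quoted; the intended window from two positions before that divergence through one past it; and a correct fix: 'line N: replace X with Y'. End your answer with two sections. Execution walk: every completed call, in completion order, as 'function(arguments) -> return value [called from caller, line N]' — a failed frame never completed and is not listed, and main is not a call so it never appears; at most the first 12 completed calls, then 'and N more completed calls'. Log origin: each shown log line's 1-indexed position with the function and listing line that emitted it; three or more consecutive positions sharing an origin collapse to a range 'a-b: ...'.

Answer: the defect is in settle_round at line 17.
Core observation: Everything matches until log position 4, which reads 'combined inputs 49 / 59' in place of 'combined inputs 49 / 9'.
Crash: gauge_drift, line 5, RecursionError.
Call chain: main -> settle_round([8, 4, 12, 6, 12, 7]) (called at line 34) -> gauge_drift(59, 0) (called at line 19) -> gauge_drift(58, 59) (called at line 5) ×21.
First divergence: position 4; shown 'combined inputs 49 / 59' vs intended 'combined inputs 49 / 9'.
Intended log window:
  2: settle_round start, 6 items
  3: leaving pick_anchor with 49
  4: combined inputs 49 / 9
  5: level 9, partial 0
Execution walk:
  pick_anchor([8, 4, 12, 6, 12, 7]) -> 49  [called from settle_round, line 16]
Log origin:
  1: logged in main at line 33
  2: logged in settle_round at line 15
  3: logged in pick_anchor at line 11
  4: logged in settle_round at line 18
  5-26: logged in gauge_drift at line 4
A correct fix: line 17: replace `+` with `%`.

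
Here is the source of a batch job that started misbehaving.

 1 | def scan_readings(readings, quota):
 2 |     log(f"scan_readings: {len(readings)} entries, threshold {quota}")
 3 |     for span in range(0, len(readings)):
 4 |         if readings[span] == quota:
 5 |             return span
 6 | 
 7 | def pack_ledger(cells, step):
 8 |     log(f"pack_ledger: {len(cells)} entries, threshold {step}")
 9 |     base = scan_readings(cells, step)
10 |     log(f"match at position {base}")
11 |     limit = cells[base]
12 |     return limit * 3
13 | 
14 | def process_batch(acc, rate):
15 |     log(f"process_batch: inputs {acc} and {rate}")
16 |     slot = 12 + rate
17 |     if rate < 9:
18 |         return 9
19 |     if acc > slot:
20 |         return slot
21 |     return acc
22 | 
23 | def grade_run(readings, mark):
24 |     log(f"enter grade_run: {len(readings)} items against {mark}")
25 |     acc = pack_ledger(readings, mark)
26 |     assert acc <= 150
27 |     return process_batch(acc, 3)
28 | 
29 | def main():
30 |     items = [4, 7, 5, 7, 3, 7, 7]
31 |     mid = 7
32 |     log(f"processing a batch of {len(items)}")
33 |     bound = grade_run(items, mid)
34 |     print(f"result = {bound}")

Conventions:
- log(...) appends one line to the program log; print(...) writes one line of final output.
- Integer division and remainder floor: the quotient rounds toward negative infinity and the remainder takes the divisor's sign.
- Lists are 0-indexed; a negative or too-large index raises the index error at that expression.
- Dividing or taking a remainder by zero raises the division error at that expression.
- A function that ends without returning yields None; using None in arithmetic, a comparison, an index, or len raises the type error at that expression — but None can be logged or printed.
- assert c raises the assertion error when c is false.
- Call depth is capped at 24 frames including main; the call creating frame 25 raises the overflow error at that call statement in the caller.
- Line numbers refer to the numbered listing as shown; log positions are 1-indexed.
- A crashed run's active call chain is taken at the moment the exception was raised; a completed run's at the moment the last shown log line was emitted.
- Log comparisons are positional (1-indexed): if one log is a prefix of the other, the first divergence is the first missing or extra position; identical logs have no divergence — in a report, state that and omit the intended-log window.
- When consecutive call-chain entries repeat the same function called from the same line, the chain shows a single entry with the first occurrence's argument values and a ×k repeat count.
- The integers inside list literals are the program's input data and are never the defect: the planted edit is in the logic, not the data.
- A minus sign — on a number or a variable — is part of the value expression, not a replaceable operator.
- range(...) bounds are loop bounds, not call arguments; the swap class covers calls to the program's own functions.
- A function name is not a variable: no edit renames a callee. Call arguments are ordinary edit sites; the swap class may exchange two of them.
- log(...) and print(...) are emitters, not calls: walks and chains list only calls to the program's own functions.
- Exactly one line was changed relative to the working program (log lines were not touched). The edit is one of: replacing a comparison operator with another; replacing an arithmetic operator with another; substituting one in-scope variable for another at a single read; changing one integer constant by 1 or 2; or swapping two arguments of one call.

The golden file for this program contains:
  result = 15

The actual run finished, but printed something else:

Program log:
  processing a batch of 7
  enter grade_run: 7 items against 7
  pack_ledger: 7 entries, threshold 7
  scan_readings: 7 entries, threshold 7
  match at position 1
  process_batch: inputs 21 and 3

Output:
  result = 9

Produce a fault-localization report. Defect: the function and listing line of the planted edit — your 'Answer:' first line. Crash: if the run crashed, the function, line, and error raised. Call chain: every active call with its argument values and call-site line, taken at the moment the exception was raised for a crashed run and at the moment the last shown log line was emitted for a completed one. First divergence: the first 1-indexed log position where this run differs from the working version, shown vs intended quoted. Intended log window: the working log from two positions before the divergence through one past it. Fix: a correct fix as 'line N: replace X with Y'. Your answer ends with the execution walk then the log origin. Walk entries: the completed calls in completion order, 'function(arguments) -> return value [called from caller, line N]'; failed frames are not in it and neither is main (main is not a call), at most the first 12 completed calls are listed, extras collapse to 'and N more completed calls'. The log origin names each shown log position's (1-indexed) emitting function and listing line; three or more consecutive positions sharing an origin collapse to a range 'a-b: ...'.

Answer: the defect is in process_batch at line 17.
The tell: Log streams are identical — the defect surfaces only in the printed output.
Call chain: main -> grade_run([4, 7, 5, 7, 3, 7, 7], 7) (called at line 33) -> process_batch(21, 3) (called at line 27).
First divergence: there is none — every log position agrees.
Execution walk:
  scan_readings([4, 7, 5, 7, 3, 7, 7], 7) -> 1  [called from pack_ledger, line 9]
  pack_ledger([4, 7, 5, 7, 3, 7, 7], 7) -> 21  [called from grade_run, line 25]
  process_batch(21, 3) -> 9  [called from grade_run, line 27]
  grade_run([4, 7, 5, 7, 3, 7, 7], 7) -> 9  [called from main, line 33]
Log origins:
  1 — main, line 32
  2 — grade_run, line 24
  3 — pack_ledger, line 8
  4 — scan_readings, line 2
  5 — pack_ledger, line 10
  6 — process_batch, line 15
A correct fix: line 17: replace `rate` with `acc`.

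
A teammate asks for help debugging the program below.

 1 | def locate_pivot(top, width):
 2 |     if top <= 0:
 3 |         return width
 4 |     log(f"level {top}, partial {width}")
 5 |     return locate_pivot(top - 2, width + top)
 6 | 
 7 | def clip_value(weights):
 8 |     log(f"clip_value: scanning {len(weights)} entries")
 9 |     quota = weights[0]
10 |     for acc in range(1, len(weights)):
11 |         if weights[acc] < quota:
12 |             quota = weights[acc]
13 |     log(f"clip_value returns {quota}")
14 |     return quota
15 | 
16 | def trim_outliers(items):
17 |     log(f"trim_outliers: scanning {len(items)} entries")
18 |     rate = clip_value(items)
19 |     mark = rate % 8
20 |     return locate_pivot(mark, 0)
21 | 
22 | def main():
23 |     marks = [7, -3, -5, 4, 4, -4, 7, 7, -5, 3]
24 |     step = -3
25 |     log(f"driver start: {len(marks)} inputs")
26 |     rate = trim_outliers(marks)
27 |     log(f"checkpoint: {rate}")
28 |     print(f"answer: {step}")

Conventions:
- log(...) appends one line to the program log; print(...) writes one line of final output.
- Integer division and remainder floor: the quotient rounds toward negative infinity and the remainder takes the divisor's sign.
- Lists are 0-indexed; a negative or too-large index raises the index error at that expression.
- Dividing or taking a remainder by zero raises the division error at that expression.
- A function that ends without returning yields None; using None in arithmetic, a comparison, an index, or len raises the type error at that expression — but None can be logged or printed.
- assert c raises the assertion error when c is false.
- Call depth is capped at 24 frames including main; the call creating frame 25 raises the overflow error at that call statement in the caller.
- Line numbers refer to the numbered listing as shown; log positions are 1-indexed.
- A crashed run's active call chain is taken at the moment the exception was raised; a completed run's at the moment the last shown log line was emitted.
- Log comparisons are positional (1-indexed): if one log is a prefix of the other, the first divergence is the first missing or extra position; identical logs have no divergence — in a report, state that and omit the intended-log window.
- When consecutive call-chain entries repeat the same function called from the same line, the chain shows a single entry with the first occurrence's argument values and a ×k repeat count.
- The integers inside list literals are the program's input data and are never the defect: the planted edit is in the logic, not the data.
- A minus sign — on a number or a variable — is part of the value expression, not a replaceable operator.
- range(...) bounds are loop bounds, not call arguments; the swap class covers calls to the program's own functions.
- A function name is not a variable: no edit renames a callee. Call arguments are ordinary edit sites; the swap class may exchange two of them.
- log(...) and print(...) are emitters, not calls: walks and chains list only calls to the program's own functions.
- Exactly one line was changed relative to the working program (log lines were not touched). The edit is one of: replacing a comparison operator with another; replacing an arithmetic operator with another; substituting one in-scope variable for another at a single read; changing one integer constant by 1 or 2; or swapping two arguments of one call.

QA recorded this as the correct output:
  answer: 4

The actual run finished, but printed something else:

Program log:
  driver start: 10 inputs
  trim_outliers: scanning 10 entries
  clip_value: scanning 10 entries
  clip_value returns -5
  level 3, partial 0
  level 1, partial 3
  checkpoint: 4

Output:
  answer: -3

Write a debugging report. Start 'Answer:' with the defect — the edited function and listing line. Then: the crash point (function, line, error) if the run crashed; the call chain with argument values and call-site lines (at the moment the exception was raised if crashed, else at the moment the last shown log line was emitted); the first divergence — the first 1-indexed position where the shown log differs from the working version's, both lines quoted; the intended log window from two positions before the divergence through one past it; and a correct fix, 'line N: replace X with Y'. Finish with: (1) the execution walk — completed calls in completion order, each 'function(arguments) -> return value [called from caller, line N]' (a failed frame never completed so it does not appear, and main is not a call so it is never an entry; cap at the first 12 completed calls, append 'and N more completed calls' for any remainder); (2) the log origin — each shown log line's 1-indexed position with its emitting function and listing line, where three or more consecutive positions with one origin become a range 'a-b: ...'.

Answer: the defect is in main at line 28.
Key observation: The two runs log identically and part ways only at the printed values.
Call chain: main.
First divergence: none (the log streams are identical).
Execution walk:
  clip_value([7, -3, -5, 4, 4, -4, 7, 7, -5, 3]) -> -5  [called from trim_outliers, line 18]
  locate_pivot(-1, 4) -> 4  [called from locate_pivot, line 5]
  locate_pivot(1, 3) -> 4  [called from locate_pivot, line 5]
  locate_pivot(3, 0) -> 4  [called from trim_outliers, line 20]
  trim_outliers([7, -3, -5, 4, 4, -4, 7, 7, -5, 3]) -> 4  [called from main, line 26]
Log origins:
  1: from main, line 25
  2: from trim_outliers, line 17
  3: from clip_value, line 8
  4: from clip_value, line 13
  5: from locate_pivot, line 4
  6: from locate_pivot, line 4
  7: from main, line 27
A correct fix: line 28: replace `step` with `rate`.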